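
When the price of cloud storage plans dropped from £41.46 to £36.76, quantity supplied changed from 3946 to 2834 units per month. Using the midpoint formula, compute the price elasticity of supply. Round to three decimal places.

2.730

%ΔQ = (2834 − 3946)/[(3946 + 2834)/2] = -1112/3390 ≈ -0.3280.
%Δp = (36.76 − 41.46)/[(41.46 + 36.76)/2] = -4.7/39.11 ≈ -0.1202.
Arc elasticity E = %ΔQ/%Δp ≈ -0.3280/-0.1202 ≈ 2.730.
|E| > 1: supply is elastic over this range.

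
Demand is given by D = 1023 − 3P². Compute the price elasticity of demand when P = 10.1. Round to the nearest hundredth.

-0.85

At P = 10.1, D = 716.97.
dD/dP = −2·3·P = −60.6.
Point elasticity E = (dD/dP)·(P/D) = -60.6 × 10.1/716.97 ≈ -0.85.
|E| < 1, so demand is inelastic at this price.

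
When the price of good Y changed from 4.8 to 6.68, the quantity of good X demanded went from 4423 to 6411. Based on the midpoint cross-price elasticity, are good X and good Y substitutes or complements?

%ΔQ_x = (6411 − 4423)/[(4423+6411)/2] = 1988/5417 ≈ 0.3670.
%ΔP_y = (6.68 − 4.8)/[(4.8+6.68)/2] ≈ 0.3275.
E_xy = 0.3670/0.3275 ≈ 1.120.
E_xy > 0, so the goods are substitutes.

substitutes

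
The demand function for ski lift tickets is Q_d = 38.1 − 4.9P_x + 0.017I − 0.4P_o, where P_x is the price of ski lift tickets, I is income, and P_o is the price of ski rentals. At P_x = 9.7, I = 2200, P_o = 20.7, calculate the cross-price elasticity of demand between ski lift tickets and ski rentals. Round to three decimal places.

-0.421

First evaluate Q_d: 38.1 − 4.9(9.7) + 0.017(2200) − 0.4(20.7) = 38.1 − 47.53 + 37.4 − 8.28 = 19.69.
∂Q_d/∂P_o = −0.4, so E_xy = -0.4·(20.7/19.69) ≈ -0.421.
E_xy < 0: the goods are complements.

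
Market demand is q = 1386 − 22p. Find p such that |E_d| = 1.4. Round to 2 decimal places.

Set −bp/(a − bp) = −1.4 ⇒ bp = 1.4(a − bp) ⇒ bp(1+1.4) = 1.4·a.
p = 1.4·1386/(22·2.4) = 36.75.

36.75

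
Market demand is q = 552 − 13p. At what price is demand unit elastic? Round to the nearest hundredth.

For linear demand q = a − bp, E = −bp/(a − bp). |E| = 1 ⇒ bp = a − bp ⇒ p = a/(2b).
p = 552/(2·13) ≈ 21.23.

21.23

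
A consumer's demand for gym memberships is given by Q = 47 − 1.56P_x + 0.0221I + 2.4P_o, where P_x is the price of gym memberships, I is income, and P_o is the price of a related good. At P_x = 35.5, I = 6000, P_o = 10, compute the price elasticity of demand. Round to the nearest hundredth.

At the given point, Q = 47 − 1.56(35.5) + 0.0221(6000) + 2.4(10) = 47 − 55.38 + 132.6 + 24 = 148.22.
∂Q/∂P_x = −1.56, so E_p = (−1.56)·(35.5/148.22) ≈ -0.37.
|E_p| < 1: demand is inelastic.

-0.37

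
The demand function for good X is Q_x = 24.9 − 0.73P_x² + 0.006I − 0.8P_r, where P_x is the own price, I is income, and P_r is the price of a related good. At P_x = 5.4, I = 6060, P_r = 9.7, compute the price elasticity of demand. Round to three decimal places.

-1.322

Q_x = 24.9 − 0.73(5.4)² + 0.006(6060) − 0.8(9.7) = 24.9 − 21.2868 + 36.36 − 7.76 = 32.2132.
∂Q_x/∂P_x = −2·0.73·P_x = -7.884, so E_p = -7.884·(5.4/32.2132) ≈ -1.322.
|E_p| > 1: demand is elastic.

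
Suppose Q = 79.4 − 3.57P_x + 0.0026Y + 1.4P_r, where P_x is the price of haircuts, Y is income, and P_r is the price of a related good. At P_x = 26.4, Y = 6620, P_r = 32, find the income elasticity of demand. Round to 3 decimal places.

0.365

Substituting, Q = 79.4 − 3.57(26.4) + 0.0026(6620) + 1.4(32) = 79.4 − 94.248 + 17.212 + 44.8 = 47.164.
∂Q/∂Y = +0.0026, so E_I = 0.0026·(6620/47.164) ≈ 0.365.
E_I ∈ (0,1): normal good (necessity).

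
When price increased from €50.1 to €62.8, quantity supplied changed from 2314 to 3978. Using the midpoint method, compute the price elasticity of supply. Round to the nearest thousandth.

%ΔQ = (3978 − 2314)/[(2314 + 3978)/2] = 1664/3146 ≈ 0.5289.
%ΔP = (62.8 − 50.1)/[(50.1 + 62.8)/2] = 12.7/56.45 ≈ 0.2250.
Arc elasticity E = %ΔQ/%ΔP ≈ 0.5289/0.2250 ≈ 2.351.
|E| > 1: supply is elastic over this range.

2.351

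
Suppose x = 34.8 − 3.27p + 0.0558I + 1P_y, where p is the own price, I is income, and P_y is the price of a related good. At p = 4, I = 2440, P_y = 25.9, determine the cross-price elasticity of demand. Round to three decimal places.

Evaluating quantity at (p, I, P_y) gives x = 34.8 − 3.27(4) + 0.0558(2440) + 1(25.9) = 34.8 − 13.08 + 136.152 + 25.9 = 183.772.
∂x/∂P_y = +1, so E_xy = 1·(25.9/183.772) ≈ 0.141.
E_xy > 0: the goods are substitutes.

0.141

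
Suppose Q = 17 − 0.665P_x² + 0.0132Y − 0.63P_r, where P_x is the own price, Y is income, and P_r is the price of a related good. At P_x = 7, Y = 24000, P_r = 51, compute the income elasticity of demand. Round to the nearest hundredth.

1.18

First evaluate Q: 17 − 0.665(7)² + 0.0132(24000) − 0.63(51) = 17 − 32.585 + 316.8 − 32.13 = 269.085.
∂Q/∂Y = +0.0132, so E_I = 0.0132·(24000/269.085) ≈ 1.18.
E_I > 1: normal good (luxury).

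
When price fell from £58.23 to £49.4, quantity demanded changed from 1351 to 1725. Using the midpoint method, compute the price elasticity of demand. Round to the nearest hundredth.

-1.48

%Δq = (1725 − 1351)/[(1351 + 1725)/2] = 374/1538 ≈ 0.2432.
%ΔP = (49.4 − 58.23)/[(58.23 + 49.4)/2] = -8.83/53.815 ≈ -0.1641.
Arc elasticity E = %Δq/%ΔP ≈ 0.2432/-0.1641 ≈ -1.48.
|E| > 1: demand is elastic over this range.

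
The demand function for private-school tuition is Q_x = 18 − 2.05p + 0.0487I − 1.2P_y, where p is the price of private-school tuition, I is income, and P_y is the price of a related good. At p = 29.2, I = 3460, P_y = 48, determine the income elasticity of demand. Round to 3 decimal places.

2.441

Substituting, Q_x = 18 − 2.05(29.2) + 0.0487(3460) − 1.2(48) = 18 − 59.86 + 168.502 − 57.6 = 69.042.
∂Q_x/∂I = +0.0487, so E_I = 0.0487·(3460/69.042) ≈ 2.441.
E_I > 1: normal good (luxury).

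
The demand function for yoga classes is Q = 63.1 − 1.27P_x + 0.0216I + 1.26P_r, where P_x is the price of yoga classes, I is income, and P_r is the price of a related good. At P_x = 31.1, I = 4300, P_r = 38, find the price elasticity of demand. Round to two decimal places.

Evaluating quantity at (P_x, I, P_r) gives Q = 63.1 − 1.27(31.1) + 0.0216(4300) + 1.26(38) = 63.1 − 39.497 + 92.88 + 47.88 = 164.363.
∂Q/∂P_x = −1.27, so E_p = (−1.27)·(31.1/164.363) ≈ -0.24.
|E_p| < 1: demand is inelastic.

-0.24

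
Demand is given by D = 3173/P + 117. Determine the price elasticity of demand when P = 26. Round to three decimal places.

-0.511

At P = 26, D = 239.0385.
dD/dP = −3173/P² = −4.6938.
Point elasticity E = (dD/dP)·(P/D) = -4.6938 × 26/239.0385 ≈ -0.511.
|E| < 1, so demand is inelastic at this price.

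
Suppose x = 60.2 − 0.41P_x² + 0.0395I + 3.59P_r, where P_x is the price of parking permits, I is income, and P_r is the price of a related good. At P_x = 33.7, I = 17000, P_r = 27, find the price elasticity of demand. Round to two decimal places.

Substituting, x = 60.2 − 0.41(33.7)² + 0.0395(17000) + 3.59(27) = 60.2 − 465.6329 + 671.5 + 96.93 = 362.9971.
∂x/∂P_x = −2·0.41·P_x = -27.634, so E_p = -27.634·(33.7/362.9971) ≈ -2.57.
|E_p| > 1: demand is elastic.

-2.57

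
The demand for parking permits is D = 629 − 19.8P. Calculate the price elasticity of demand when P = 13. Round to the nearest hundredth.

At P = 13, D = 371.6.
dD/dP = −19.8.
Point elasticity E = (dD/dP)·(P/D) = -19.8 × 13/371.6 ≈ -0.69.
|E| < 1, so demand is inelastic at this price.

-0.69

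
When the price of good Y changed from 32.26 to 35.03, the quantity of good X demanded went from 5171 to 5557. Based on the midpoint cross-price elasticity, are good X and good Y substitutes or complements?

substitutes

%ΔQ_x = (5557 − 5171)/[(5171+5557)/2] = 386/5364 ≈ 0.0720.
%ΔP_y = (35.03 − 32.26)/[(32.26+35.03)/2] ≈ 0.0823.
E_xy = 0.0720/0.0823 ≈ 0.874.
E_xy > 0, so the goods are substitutes.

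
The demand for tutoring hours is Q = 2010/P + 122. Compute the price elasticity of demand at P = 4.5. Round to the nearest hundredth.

-0.79

At P = 4.5, Q = 568.6667.
dQ/dP = −2010/P² = −99.2593.
Point elasticity E = (dQ/dP)·(P/Q) = -99.2593 × 4.5/568.6667 ≈ -0.79.
|E| < 1, so demand is inelastic at this price.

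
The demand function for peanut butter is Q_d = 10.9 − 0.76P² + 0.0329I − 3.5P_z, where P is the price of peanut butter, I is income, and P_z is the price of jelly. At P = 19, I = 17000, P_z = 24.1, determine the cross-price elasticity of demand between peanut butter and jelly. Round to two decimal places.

-0.40

Evaluating quantity at (P, I, P_z) gives Q_d = 10.9 − 0.76(19)² + 0.0329(17000) − 3.5(24.1) = 10.9 − 274.36 + 559.3 − 84.35 = 211.49.
∂Q_d/∂P_z = −3.5, so E_xy = -3.5·(24.1/211.49) ≈ -0.40.
E_xy < 0: the goods are complements.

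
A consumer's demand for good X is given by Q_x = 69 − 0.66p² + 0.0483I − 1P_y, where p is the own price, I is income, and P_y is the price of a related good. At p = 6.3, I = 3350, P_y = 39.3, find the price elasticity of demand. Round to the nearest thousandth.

-0.317

At the given point, Q_x = 69 − 0.66(6.3)² + 0.0483(3350) − 1(39.3) = 69 − 26.1954 + 161.805 − 39.3 = 165.3096.
∂Q_x/∂p = −2·0.66·p = -8.316, so E_p = -8.316·(6.3/165.3096) ≈ -0.317.
|E_p| < 1: demand is inelastic.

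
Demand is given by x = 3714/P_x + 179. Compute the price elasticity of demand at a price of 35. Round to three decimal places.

-0.372

At P_x = 35, x = 285.1143.
dx/dP_x = −3714/P_x² = −3.0318.
Point elasticity E = (dx/dP_x)·(P_x/x) = -3.0318 × 35/285.1143 ≈ -0.372.
|E| < 1, so demand is inelastic at this price.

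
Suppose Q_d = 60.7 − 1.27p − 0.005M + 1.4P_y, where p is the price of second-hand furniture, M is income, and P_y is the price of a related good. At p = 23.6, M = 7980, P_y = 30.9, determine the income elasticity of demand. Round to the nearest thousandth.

Evaluating quantity at (p, M, P_y) gives Q_d = 60.7 − 1.27(23.6) − 0.005(7980) + 1.4(30.9) = 60.7 − 29.972 − 39.9 + 43.26 = 34.088.
∂Q_d/∂M = −0.005, so E_I = -0.005·(7980/34.088) ≈ -1.170.
E_I < 0: inferior good.

-1.170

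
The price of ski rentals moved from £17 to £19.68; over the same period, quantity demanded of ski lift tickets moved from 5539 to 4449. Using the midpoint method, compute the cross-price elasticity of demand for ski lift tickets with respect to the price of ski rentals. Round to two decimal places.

-1.49

%ΔQ_x = (4449 − 5539)/[(5539+4449)/2] = -1090/4994 ≈ -0.2183.
%ΔP_y = (19.68 − 17)/[(17+19.68)/2] ≈ 0.1461.
E_xy = -0.2183/0.1461 ≈ -1.49.
E_xy < 0, so ski lift tickets and ski rentals are complements.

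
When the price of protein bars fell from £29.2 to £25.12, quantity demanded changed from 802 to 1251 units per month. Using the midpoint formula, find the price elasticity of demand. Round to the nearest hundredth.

-2.91

%ΔQ = (1251 − 802)/[(802 + 1251)/2] = 449/1026.5 ≈ 0.4374.
%ΔP = (25.12 − 29.2)/[(29.2 + 25.12)/2] = -4.08/27.16 ≈ -0.1502.
Arc elasticity E = %ΔQ/%ΔP ≈ 0.4374/-0.1502 ≈ -2.91.
|E| > 1: demand is elastic over this range.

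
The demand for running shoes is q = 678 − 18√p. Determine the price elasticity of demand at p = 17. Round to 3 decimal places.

At p = 17, q = 603.7841.
dq/dp = −18/(2√p) = −18/(2·4.1231).
Point elasticity E = (dq/dp)·(p/q) = -2.1828 × 17/603.7841 ≈ -0.061.
|E| < 1, so demand is inelastic at this price.

-0.061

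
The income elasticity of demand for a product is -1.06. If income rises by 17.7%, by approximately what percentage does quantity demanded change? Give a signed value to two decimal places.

-18.76

%ΔQ ≈ E × %ΔI = (-1.06) × (17.7%) ≈ -18.76%.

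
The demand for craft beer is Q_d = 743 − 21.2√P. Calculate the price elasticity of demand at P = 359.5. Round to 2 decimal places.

At P = 359.5, Q_d = 341.0377.
dQ_d/dP = −21.2/(2√P) = −21.2/(2·18.9605).
Point elasticity E = (dQ_d/dP)·(P/Q_d) = -0.5591 × 359.5/341.0377 ≈ -0.59.
|E| < 1, so demand is inelastic at this price.

-0.59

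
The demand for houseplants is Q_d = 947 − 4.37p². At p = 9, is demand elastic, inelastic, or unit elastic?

At p = 9, Q_d = 593.03.
dQ_d/dp = −2·4.37·p = −78.66.
Point elasticity E = (dQ_d/dp)·(p/Q_d) = -78.66 × 9/593.03 ≈ -1.194.
|E| ≈ 1.194 > 1, so demand is elastic.

elastic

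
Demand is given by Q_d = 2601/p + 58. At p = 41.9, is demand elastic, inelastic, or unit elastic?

inelastic

At p = 41.9, Q_d = 120.0764.
dQ_d/dp = −2601/p² = −1.4815.
Point elasticity E = (dQ_d/dp)·(p/Q_d) = -1.4815 × 41.9/120.0764 ≈ -0.517.
|E| ≈ 0.517 < 1, so demand is inelastic.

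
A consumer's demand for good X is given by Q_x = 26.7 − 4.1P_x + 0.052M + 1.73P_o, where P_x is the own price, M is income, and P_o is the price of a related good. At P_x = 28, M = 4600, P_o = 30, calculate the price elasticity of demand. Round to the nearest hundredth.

-0.57

At the given point, Q_x = 26.7 − 4.1(28) + 0.052(4600) + 1.73(30) = 26.7 − 114.8 + 239.2 + 51.9 = 203.
∂Q_x/∂P_x = −4.1, so E_p = (−4.1)·(28/203) ≈ -0.57.
|E_p| < 1: demand is inelastic.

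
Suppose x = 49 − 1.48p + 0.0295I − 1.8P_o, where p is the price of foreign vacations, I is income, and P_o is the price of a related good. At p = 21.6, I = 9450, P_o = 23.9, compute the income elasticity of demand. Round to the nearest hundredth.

1.10

At the given point, x = 49 − 1.48(21.6) + 0.0295(9450) − 1.8(23.9) = 49 − 31.968 + 278.775 − 43.02 = 252.787.
∂x/∂I = +0.0295, so E_I = 0.0295·(9450/252.787) ≈ 1.10.
E_I > 1: normal good (luxury).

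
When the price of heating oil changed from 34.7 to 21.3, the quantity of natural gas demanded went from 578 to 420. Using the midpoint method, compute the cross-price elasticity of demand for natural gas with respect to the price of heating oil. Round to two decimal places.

%ΔQ_x = (420 − 578)/[(578+420)/2] = -158/499 ≈ -0.3166.
%ΔP_y = (21.3 − 34.7)/[(34.7+21.3)/2] ≈ -0.4786.
E_xy = -0.3166/-0.4786 ≈ 0.66.
E_xy > 0, so natural gas and heating oil are substitutes.

0.66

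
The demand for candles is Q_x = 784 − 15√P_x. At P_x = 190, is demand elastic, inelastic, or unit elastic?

inelastic

At P_x = 190, Q_x = 577.2393.
dQ_x/dP_x = −15/(2√P_x) = −15/(2·13.784).
Point elasticity E = (dQ_x/dP_x)·(P_x/Q_x) = -0.5441 × 190/577.2393 ≈ -0.179.
|E| ≈ 0.179 < 1, so demand is inelastic.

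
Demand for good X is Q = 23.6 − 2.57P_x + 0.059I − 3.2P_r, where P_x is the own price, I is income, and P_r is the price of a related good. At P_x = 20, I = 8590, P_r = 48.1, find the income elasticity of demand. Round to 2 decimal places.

1.56

Q = 23.6 − 2.57(20) + 0.059(8590) − 3.2(48.1) = 23.6 − 51.4 + 506.81 − 153.92 = 325.09.
∂Q/∂I = +0.059, so E_I = 0.059·(8590/325.09) ≈ 1.56.
E_I > 1: normal good (luxury).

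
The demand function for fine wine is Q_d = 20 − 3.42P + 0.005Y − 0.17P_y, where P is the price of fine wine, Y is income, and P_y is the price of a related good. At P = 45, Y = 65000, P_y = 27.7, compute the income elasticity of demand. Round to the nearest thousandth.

Q_d = 20 − 3.42(45) + 0.005(65000) − 0.17(27.7) = 20 − 153.9 + 325 − 4.709 = 186.391.
∂Q_d/∂Y = +0.005, so E_I = 0.005·(65000/186.391) ≈ 1.744.
E_I > 1: normal good (luxury).

1.744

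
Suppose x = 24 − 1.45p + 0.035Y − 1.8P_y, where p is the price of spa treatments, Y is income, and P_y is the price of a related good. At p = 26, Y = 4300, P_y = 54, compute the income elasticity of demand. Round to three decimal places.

Substituting, x = 24 − 1.45(26) + 0.035(4300) − 1.8(54) = 24 − 37.7 + 150.5 − 97.2 = 39.6.
∂x/∂Y = +0.035, so E_I = 0.035·(4300/39.6) ≈ 3.801.
E_I > 1: normal good (luxury).

3.801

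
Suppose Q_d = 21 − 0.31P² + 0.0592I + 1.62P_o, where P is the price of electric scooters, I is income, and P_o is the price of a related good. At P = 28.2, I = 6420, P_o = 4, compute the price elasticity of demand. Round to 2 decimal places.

-3.06

Evaluating quantity at (P, I, P_o) gives Q_d = 21 − 0.31(28.2)² + 0.0592(6420) + 1.62(4) = 21 − 246.5244 + 380.064 + 6.48 = 161.0196.
∂Q_d/∂P = −2·0.31·P = -17.484, so E_p = -17.484·(28.2/161.0196) ≈ -3.06.
|E_p| > 1: demand is elastic.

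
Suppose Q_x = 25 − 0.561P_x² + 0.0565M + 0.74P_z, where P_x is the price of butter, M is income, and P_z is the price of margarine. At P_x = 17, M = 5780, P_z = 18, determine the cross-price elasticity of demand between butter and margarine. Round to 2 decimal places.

0.07

Q_x = 25 − 0.561(17)² + 0.0565(5780) + 0.74(18) = 25 − 162.129 + 326.57 + 13.32 = 202.761.
∂Q_x/∂P_z = +0.74, so E_xy = 0.74·(18/202.761) ≈ 0.07.
E_xy > 0: the goods are substitutes.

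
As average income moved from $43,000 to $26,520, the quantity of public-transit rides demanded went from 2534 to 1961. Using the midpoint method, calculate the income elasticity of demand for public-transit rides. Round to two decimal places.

%ΔQ = (1961 − 2534)/[(2534+1961)/2] = -573/2247.5 ≈ -0.2549.
%ΔI = (26,520 − 43,000)/[(43,000+26,520)/2] = -16480/34760 ≈ -0.4741.
E_I = %ΔQ/%ΔI ≈ 0.54.
E_I ∈ (0,1): normal good (necessity).

0.54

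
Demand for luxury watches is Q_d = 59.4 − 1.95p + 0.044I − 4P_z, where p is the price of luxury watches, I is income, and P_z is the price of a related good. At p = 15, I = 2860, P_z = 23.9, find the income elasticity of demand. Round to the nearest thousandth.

2.084

Substituting, Q_d = 59.4 − 1.95(15) + 0.044(2860) − 4(23.9) = 59.4 − 29.25 + 125.84 − 95.6 = 60.39.
∂Q_d/∂I = +0.044, so E_I = 0.044·(2860/60.39) ≈ 2.084.
E_I > 1: normal good (luxury).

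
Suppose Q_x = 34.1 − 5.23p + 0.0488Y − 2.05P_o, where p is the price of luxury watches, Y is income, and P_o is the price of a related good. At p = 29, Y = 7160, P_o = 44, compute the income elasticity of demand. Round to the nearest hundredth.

Substituting, Q_x = 34.1 − 5.23(29) + 0.0488(7160) − 2.05(44) = 34.1 − 151.67 + 349.408 − 90.2 = 141.638.
∂Q_x/∂Y = +0.0488, so E_I = 0.0488·(7160/141.638) ≈ 2.47.
E_I > 1: normal good (luxury).

2.47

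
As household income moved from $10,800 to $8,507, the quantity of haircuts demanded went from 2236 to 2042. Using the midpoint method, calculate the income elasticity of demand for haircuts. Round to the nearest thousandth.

%ΔQ = (2042 − 2236)/[(2236+2042)/2] = -194/2139 ≈ -0.0907.
%ΔI = (8,507 − 10,800)/[(10,800+8,507)/2] = -2293/9653.5 ≈ -0.2375.
E_I = %ΔQ/%ΔI ≈ 0.382.
E_I ∈ (0,1): normal good (necessity).

0.382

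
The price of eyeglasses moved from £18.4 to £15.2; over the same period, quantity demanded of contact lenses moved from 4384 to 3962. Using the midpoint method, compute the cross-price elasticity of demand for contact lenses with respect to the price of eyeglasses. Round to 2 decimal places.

0.53

%ΔQ_x = (3962 − 4384)/[(4384+3962)/2] = -422/4173 ≈ -0.1011.
%ΔP_y = (15.2 − 18.4)/[(18.4+15.2)/2] ≈ -0.1905.
E_xy = -0.1011/-0.1905 ≈ 0.53.
E_xy > 0, so contact lenses and eyeglasses are substitutes.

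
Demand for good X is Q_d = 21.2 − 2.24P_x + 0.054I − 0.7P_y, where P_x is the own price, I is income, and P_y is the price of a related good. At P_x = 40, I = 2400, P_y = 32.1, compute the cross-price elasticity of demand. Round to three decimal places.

First evaluate Q_d: 21.2 − 2.24(40) + 0.054(2400) − 0.7(32.1) = 21.2 − 89.6 + 129.6 − 22.47 = 38.73.
∂Q_d/∂P_y = −0.7, so E_xy = -0.7·(32.1/38.73) ≈ -0.580.
E_xy < 0: the goods are complements.

-0.580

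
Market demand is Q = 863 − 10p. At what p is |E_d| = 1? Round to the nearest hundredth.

43.15

For linear demand Q = a − bp, E = −bp/(a − bp). |E| = 1 ⇒ bp = a − bp ⇒ p = a/(2b).
p = 863/(2·10) = 43.15.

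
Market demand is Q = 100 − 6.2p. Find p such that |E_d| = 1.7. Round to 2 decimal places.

10.16

Set −bp/(a − bp) = −1.7 ⇒ bp = 1.7(a − bp) ⇒ bp(1+1.7) = 1.7·a.
p = 1.7·100/(6.2·2.7) ≈ 10.16.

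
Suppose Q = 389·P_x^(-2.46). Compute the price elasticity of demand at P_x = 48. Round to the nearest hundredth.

-2.46

For a Cobb–Douglas (constant-elasticity) form Q = A·P_x^α·…, the elasticity with respect to P_x equals the exponent α at every point.
Here the exponent on P_x is -2.46, so the price elasticity of demand is -2.46.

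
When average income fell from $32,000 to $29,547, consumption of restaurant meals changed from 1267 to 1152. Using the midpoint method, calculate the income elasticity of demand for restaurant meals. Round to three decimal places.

%ΔQ = (1152 − 1267)/[(1267+1152)/2] = -115/1209.5 ≈ -0.0951.
%ΔM = (29,547 − 32,000)/[(32,000+29,547)/2] = -2453/30773.5 ≈ -0.0797.
E_I = %ΔQ/%ΔM ≈ 1.193.
E_I > 1: normal good (luxury).

1.193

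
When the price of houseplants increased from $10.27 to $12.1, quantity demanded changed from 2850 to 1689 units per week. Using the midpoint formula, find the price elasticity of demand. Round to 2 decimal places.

-3.13

%Δq = (1689 − 2850)/[(2850 + 1689)/2] = -1161/2269.5 ≈ -0.5116.
%ΔP = (12.1 − 10.27)/[(10.27 + 12.1)/2] = 1.83/11.185 ≈ 0.1636.
Arc elasticity E = %Δq/%ΔP ≈ -0.5116/0.1636 ≈ -3.13.
|E| > 1: demand is elastic over this range.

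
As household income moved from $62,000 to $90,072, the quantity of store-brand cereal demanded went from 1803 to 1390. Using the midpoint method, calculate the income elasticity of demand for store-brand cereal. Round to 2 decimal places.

%ΔQ = (1390 − 1803)/[(1803+1390)/2] = -413/1596.5 ≈ -0.2587.
%ΔI = (90,072 − 62,000)/[(62,000+90,072)/2] = 28072/76036 ≈ 0.3692.
E_I = %ΔQ/%ΔI ≈ -0.70.
E_I < 0: inferior good.

-0.70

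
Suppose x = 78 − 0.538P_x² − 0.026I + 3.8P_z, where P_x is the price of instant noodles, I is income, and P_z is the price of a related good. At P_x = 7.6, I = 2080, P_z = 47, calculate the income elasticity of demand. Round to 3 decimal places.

-0.315

Evaluating quantity at (P_x, I, P_z) gives x = 78 − 0.538(7.6)² − 0.026(2080) + 3.8(47) = 78 − 31.0749 − 54.08 + 178.6 = 171.4451.
∂x/∂I = −0.026, so E_I = -0.026·(2080/171.4451) ≈ -0.315.
E_I < 0: inferior good.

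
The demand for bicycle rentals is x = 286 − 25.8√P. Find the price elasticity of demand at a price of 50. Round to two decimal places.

-0.88

At P = 50, x = 103.5665.
dx/dP = −25.8/(2√P) = −25.8/(2·7.0711).
Point elasticity E = (dx/dP)·(P/x) = -1.8243 × 50/103.5665 ≈ -0.88.
|E| < 1, so demand is inelastic at this price.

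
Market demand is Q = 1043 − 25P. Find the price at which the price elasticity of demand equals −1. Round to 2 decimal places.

20.86

For linear demand Q = a − bP, E = −bP/(a − bP). |E| = 1 ⇒ bP = a − bP ⇒ P = a/(2b).
P = 1043/(2·25) = 20.86.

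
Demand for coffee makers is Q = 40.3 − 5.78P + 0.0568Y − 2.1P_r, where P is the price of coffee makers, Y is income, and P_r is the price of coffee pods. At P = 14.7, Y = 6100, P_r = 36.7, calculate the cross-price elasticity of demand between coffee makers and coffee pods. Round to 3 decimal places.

-0.343

Q = 40.3 − 5.78(14.7) + 0.0568(6100) − 2.1(36.7) = 40.3 − 84.966 + 346.48 − 77.07 = 224.744.
∂Q/∂P_r = −2.1, so E_xy = -2.1·(36.7/224.744) ≈ -0.343.
E_xy < 0: the goods are complements.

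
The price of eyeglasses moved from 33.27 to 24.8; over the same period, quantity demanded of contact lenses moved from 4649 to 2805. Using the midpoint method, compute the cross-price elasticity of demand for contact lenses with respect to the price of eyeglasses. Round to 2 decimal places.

%ΔQ_x = (2805 − 4649)/[(4649+2805)/2] = -1844/3727 ≈ -0.4948.
%ΔP_y = (24.8 − 33.27)/[(33.27+24.8)/2] ≈ -0.2917.
E_xy = -0.4948/-0.2917 ≈ 1.70.
E_xy > 0, so contact lenses and eyeglasses are substitutes.

1.70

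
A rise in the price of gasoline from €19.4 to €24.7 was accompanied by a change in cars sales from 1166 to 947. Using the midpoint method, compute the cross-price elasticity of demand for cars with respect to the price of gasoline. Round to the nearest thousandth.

-0.862

%ΔQ_x = (947 − 1166)/[(1166+947)/2] = -219/1056.5 ≈ -0.2073.
%ΔP_y = (24.7 − 19.4)/[(19.4+24.7)/2] ≈ 0.2404.
E_xy = -0.2073/0.2404 ≈ -0.862.
E_xy < 0, so cars and gasoline are complements.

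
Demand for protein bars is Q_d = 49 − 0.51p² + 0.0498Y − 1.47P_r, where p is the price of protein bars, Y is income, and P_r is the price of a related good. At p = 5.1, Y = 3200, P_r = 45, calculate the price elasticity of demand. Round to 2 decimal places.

First evaluate Q_d: 49 − 0.51(5.1)² + 0.0498(3200) − 1.47(45) = 49 − 13.2651 + 159.36 − 66.15 = 128.9449.
∂Q_d/∂p = −2·0.51·p = -5.202, so E_p = -5.202·(5.1/128.9449) ≈ -0.21.
|E_p| < 1: demand is inelastic.

-0.21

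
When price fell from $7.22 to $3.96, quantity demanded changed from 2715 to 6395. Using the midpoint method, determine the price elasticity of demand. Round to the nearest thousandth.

%Δq = (6395 − 2715)/[(2715 + 6395)/2] = 3680/4555 ≈ 0.8079.
%ΔP = (3.96 − 7.22)/[(7.22 + 3.96)/2] = -3.26/5.59 ≈ -0.5832.
Arc elasticity E = %Δq/%ΔP ≈ 0.8079/-0.5832 ≈ -1.385.
|E| > 1: demand is elastic over this range.

-1.385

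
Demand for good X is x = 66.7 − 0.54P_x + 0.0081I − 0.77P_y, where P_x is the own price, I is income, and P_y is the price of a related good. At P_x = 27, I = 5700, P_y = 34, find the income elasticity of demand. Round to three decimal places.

0.640

At the given point, x = 66.7 − 0.54(27) + 0.0081(5700) − 0.77(34) = 66.7 − 14.58 + 46.17 − 26.18 = 72.11.
∂x/∂I = +0.0081, so E_I = 0.0081·(5700/72.11) ≈ 0.640.
E_I ∈ (0,1): normal good (necessity).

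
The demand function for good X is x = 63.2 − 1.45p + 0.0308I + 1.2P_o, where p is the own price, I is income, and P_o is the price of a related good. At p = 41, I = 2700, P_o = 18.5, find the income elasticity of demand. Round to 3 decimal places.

x = 63.2 − 1.45(41) + 0.0308(2700) + 1.2(18.5) = 63.2 − 59.45 + 83.16 + 22.2 = 109.11.
∂x/∂I = +0.0308, so E_I = 0.0308·(2700/109.11) ≈ 0.762.
E_I ∈ (0,1): normal good (necessity).

0.762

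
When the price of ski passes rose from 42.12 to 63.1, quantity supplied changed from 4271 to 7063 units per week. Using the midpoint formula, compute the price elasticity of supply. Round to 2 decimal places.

%Δq = (7063 − 4271)/[(4271 + 7063)/2] = 2792/5667 ≈ 0.4927.
%Δp = (63.1 − 42.12)/[(42.12 + 63.1)/2] = 20.98/52.61 ≈ 0.3988.
Arc elasticity E = %Δq/%Δp ≈ 0.4927/0.3988 ≈ 1.24.
|E| > 1: supply is elastic over this range.

1.24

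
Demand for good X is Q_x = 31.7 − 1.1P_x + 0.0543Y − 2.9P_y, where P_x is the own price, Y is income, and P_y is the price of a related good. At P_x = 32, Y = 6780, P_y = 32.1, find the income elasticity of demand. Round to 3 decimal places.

1.356

At the given point, Q_x = 31.7 − 1.1(32) + 0.0543(6780) − 2.9(32.1) = 31.7 − 35.2 + 368.154 − 93.09 = 271.564.
∂Q_x/∂Y = +0.0543, so E_I = 0.0543·(6780/271.564) ≈ 1.356.
E_I > 1: normal good (luxury).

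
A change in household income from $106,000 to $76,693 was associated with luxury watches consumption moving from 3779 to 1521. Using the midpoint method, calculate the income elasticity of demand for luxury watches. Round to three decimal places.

%ΔQ = (1521 − 3779)/[(3779+1521)/2] = -2258/2650 ≈ -0.8521.
%ΔM = (76,693 − 106,000)/[(106,000+76,693)/2] = -29307/91346.5 ≈ -0.3208.
E_I = %ΔQ/%ΔM ≈ 2.656.
E_I > 1: normal good (luxury).

2.656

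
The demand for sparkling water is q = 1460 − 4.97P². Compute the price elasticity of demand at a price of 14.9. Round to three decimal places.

-6.188

At P = 14.9, q = 356.6103.
dq/dP = −2·4.97·P = −148.106.
Point elasticity E = (dq/dP)·(P/q) = -148.106 × 14.9/356.6103 ≈ -6.188.
|E| > 1, so demand is elastic at this price.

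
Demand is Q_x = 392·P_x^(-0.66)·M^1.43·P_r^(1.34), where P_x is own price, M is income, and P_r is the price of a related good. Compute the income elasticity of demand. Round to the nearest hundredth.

For a Cobb–Douglas (constant-elasticity) form Q_x = A·M^α·…, the elasticity with respect to M equals the exponent α at every point.
Here the exponent on M is 1.43, so the income elasticity of demand is 1.43.

1.43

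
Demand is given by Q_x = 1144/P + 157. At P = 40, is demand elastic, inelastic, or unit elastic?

inelastic

At P = 40, Q_x = 185.6.
dQ_x/dP = −1144/P² = −0.715.
Point elasticity E = (dQ_x/dP)·(P/Q_x) = -0.715 × 40/185.6 ≈ -0.154.
|E| ≈ 0.154 < 1, so demand is inelastic.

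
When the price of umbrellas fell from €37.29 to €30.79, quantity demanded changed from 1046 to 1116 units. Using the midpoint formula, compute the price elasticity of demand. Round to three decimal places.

-0.339

%Δq = (1116 − 1046)/[(1046 + 1116)/2] = 70/1081 ≈ 0.0648.
%ΔP = (30.79 − 37.29)/[(37.29 + 30.79)/2] = -6.5/34.04 ≈ -0.1910.
Arc elasticity E = %Δq/%ΔP ≈ 0.0648/-0.1910 ≈ -0.339.
|E| < 1: demand is inelastic over this range.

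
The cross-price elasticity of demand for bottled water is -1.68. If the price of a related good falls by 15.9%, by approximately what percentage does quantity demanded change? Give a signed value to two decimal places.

26.71

%ΔQ ≈ E × %ΔP_y = (-1.68) × (-15.9%) ≈ 26.71%.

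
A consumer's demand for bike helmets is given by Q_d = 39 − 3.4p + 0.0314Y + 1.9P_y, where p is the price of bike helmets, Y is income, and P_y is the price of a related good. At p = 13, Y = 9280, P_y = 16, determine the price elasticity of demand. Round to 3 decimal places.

-0.140

At the given point, Q_d = 39 − 3.4(13) + 0.0314(9280) + 1.9(16) = 39 − 44.2 + 291.392 + 30.4 = 316.592.
∂Q_d/∂p = −3.4, so E_p = (−3.4)·(13/316.592) ≈ -0.140.
|E_p| < 1: demand is inelastic.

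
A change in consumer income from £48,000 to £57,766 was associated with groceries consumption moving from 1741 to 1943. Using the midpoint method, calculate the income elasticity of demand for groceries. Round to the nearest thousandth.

%ΔQ = (1943 − 1741)/[(1741+1943)/2] = 202/1842 ≈ 0.1097.
%ΔI = (57,766 − 48,000)/[(48,000+57,766)/2] = 9766/52883 ≈ 0.1847.
E_I = %ΔQ/%ΔI ≈ 0.594.
E_I ∈ (0,1): normal good (necessity).

0.594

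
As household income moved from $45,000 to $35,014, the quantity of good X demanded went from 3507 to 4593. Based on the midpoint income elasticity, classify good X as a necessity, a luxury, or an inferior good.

inferior

%ΔQ = (4593 − 3507)/[(3507+4593)/2] = 1086/4050 ≈ 0.2681.
%ΔI = (35,014 − 45,000)/[(45,000+35,014)/2] = -9986/40007 ≈ -0.2496.
E_I = %ΔQ/%ΔI ≈ -1.074.
E_I < 0: inferior good.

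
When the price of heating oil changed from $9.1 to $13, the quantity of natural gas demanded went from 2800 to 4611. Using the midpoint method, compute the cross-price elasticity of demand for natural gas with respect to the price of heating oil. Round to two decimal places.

1.38

%ΔQ_x = (4611 − 2800)/[(2800+4611)/2] = 1811/3705.5 ≈ 0.4887.
%ΔP_y = (13 − 9.1)/[(9.1+13)/2] ≈ 0.3529.
E_xy = 0.4887/0.3529 ≈ 1.38.
E_xy > 0, so natural gas and heating oil are substitutes.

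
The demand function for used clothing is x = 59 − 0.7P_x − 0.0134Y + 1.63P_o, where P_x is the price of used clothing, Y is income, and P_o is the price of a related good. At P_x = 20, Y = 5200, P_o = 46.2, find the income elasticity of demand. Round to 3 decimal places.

-1.376

x = 59 − 0.7(20) − 0.0134(5200) + 1.63(46.2) = 59 − 14 − 69.68 + 75.306 = 50.626.
∂x/∂Y = −0.0134, so E_I = -0.0134·(5200/50.626) ≈ -1.376.
E_I < 0: inferior good.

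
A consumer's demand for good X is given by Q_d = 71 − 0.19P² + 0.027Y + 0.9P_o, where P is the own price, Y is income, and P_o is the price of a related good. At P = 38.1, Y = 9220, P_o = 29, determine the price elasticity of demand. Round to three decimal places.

-7.854

First evaluate Q_d: 71 − 0.19(38.1)² + 0.027(9220) + 0.9(29) = 71 − 275.8059 + 248.94 + 26.1 = 70.2341.
∂Q_d/∂P = −2·0.19·P = -14.478, so E_p = -14.478·(38.1/70.2341) ≈ -7.854.
|E_p| > 1: demand is elastic.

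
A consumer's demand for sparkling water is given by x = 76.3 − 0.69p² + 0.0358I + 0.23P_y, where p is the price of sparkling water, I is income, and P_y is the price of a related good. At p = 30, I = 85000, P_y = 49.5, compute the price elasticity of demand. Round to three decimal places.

-0.495

First evaluate x: 76.3 − 0.69(30)² + 0.0358(85000) + 0.23(49.5) = 76.3 − 621 + 3043 + 11.385 = 2509.685.
∂x/∂p = −2·0.69·p = -41.4, so E_p = -41.4·(30/2509.685) ≈ -0.495.
|E_p| < 1: demand is inelastic.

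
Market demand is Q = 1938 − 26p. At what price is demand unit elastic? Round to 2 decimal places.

37.27

For linear demand Q = a − bp, E = −bp/(a − bp). |E| = 1 ⇒ bp = a − bp ⇒ p = a/(2b).
p = 1938/(2·26) ≈ 37.27.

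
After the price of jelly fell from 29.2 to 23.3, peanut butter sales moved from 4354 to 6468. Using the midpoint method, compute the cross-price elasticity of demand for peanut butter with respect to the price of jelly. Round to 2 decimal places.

-1.74

%ΔQ_x = (6468 − 4354)/[(4354+6468)/2] = 2114/5411 ≈ 0.3907.
%ΔP_y = (23.3 − 29.2)/[(29.2+23.3)/2] ≈ -0.2248.
E_xy = 0.3907/-0.2248 ≈ -1.74.
E_xy < 0, so peanut butter and jelly are complements.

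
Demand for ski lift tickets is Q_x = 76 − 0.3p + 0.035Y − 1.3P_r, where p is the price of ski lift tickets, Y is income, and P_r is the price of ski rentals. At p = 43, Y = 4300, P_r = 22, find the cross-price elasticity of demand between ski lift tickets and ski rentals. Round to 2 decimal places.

-0.15

At the given point, Q_x = 76 − 0.3(43) + 0.035(4300) − 1.3(22) = 76 − 12.9 + 150.5 − 28.6 = 185.
∂Q_x/∂P_r = −1.3, so E_xy = -1.3·(22/185) ≈ -0.15.
E_xy < 0: the goods are complements.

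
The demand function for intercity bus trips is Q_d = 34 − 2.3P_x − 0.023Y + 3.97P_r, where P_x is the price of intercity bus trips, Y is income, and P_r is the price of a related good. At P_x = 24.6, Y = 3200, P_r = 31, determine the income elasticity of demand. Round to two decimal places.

-2.74

Substituting, Q_d = 34 − 2.3(24.6) − 0.023(3200) + 3.97(31) = 34 − 56.58 − 73.6 + 123.07 = 26.89.
∂Q_d/∂Y = −0.023, so E_I = -0.023·(3200/26.89) ≈ -2.74.
E_I < 0: inferior good.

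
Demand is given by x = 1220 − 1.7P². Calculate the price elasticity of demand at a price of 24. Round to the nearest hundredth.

-8.13

At P = 24, x = 240.8.
dx/dP = −2·1.7·P = −81.6.
Point elasticity E = (dx/dP)·(P/x) = -81.6 × 24/240.8 ≈ -8.13.
|E| > 1, so demand is elastic at this price.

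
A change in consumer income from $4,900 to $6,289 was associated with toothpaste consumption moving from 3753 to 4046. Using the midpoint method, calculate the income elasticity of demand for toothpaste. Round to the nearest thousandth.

0.303

%ΔQ = (4046 − 3753)/[(3753+4046)/2] = 293/3899.5 ≈ 0.0751.
%ΔY = (6,289 − 4,900)/[(4,900+6,289)/2] = 1389/5594.5 ≈ 0.2483.
E_I = %ΔQ/%ΔY ≈ 0.303.
E_I ∈ (0,1): normal good (necessity).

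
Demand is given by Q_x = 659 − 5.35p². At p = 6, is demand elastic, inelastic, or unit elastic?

inelastic

At p = 6, Q_x = 466.4.
dQ_x/dp = −2·5.35·p = −64.2.
Point elasticity E = (dQ_x/dp)·(p/Q_x) = -64.2 × 6/466.4 ≈ -0.826.
|E| ≈ 0.826 < 1, so demand is inelastic.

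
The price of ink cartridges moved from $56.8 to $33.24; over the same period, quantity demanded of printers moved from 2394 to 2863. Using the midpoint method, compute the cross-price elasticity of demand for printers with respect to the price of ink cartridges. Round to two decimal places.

-0.34

%ΔQ_x = (2863 − 2394)/[(2394+2863)/2] = 469/2628.5 ≈ 0.1784.
%ΔP_y = (33.24 − 56.8)/[(56.8+33.24)/2] ≈ -0.5233.
E_xy = 0.1784/-0.5233 ≈ -0.34.
E_xy < 0, so printers and ink cartridges are complements.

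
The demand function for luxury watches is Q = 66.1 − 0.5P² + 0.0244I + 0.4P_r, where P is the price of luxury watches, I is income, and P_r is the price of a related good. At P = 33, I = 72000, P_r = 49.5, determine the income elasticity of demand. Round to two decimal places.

Substituting, Q = 66.1 − 0.5(33)² + 0.0244(72000) + 0.4(49.5) = 66.1 − 544.5 + 1756.8 + 19.8 = 1298.2.
∂Q/∂I = +0.0244, so E_I = 0.0244·(72000/1298.2) ≈ 1.35.
E_I > 1: normal good (luxury).

1.35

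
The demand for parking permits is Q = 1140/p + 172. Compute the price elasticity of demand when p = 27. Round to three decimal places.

At p = 27, Q = 214.2222.
dQ/dp = −1140/p² = −1.5638.
Point elasticity E = (dQ/dp)·(p/Q) = -1.5638 × 27/214.2222 ≈ -0.197.
|E| < 1, so demand is inelastic at this price.

-0.197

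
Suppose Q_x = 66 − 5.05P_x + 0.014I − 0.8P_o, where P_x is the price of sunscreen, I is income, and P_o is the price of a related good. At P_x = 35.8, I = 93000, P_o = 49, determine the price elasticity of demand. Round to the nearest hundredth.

Substituting, Q_x = 66 − 5.05(35.8) + 0.014(93000) − 0.8(49) = 66 − 180.79 + 1302 − 39.2 = 1148.01.
∂Q_x/∂P_x = −5.05, so E_p = (−5.05)·(35.8/1148.01) ≈ -0.16.
|E_p| < 1: demand is inelastic.

-0.16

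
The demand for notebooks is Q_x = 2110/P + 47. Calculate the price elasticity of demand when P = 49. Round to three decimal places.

At P = 49, Q_x = 90.0612.
dQ_x/dP = −2110/P² = −0.8788.
Point elasticity E = (dQ_x/dP)·(P/Q_x) = -0.8788 × 49/90.0612 ≈ -0.478.
|E| < 1, so demand is inelastic at this price.

-0.478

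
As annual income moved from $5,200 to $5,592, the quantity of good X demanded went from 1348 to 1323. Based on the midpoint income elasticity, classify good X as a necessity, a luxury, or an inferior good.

%ΔQ = (1323 − 1348)/[(1348+1323)/2] = -25/1335.5 ≈ -0.0187.
%ΔI = (5,592 − 5,200)/[(5,200+5,592)/2] = 392/5396 ≈ 0.0726.
E_I = %ΔQ/%ΔI ≈ -0.258.
E_I < 0: inferior good.

inferior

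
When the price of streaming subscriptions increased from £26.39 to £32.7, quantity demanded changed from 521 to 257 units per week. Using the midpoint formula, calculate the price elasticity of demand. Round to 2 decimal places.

%ΔQ = (257 − 521)/[(521 + 257)/2] = -264/389 ≈ -0.6787.
%ΔP = (32.7 − 26.39)/[(26.39 + 32.7)/2] = 6.31/29.545 ≈ 0.2136.
Arc elasticity E = %ΔQ/%ΔP ≈ -0.6787/0.2136 ≈ -3.18.
|E| > 1: demand is elastic over this range.

-3.18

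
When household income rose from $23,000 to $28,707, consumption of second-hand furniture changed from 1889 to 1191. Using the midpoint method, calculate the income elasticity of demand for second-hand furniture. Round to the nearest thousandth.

%ΔQ = (1191 − 1889)/[(1889+1191)/2] = -698/1540 ≈ -0.4532.
%ΔM = (28,707 − 23,000)/[(23,000+28,707)/2] = 5707/25853.5 ≈ 0.2207.
E_I = %ΔQ/%ΔM ≈ -2.053.
E_I < 0: inferior good.

-2.053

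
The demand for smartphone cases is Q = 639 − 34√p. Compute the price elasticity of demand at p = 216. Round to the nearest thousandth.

At p = 216, Q = 139.3041.
dQ/dp = −34/(2√p) = −34/(2·14.6969).
Point elasticity E = (dQ/dp)·(p/Q) = -1.1567 × 216/139.3041 ≈ -1.794.
|E| > 1, so demand is elastic at this price.

-1.794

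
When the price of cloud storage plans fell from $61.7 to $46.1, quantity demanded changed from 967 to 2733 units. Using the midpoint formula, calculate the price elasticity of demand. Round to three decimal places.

-3.298

%Δq = (2733 − 967)/[(967 + 2733)/2] = 1766/1850 ≈ 0.9546.
%Δp = (46.1 − 61.7)/[(61.7 + 46.1)/2] = -15.6/53.9 ≈ -0.2894.
Arc elasticity E = %Δq/%Δp ≈ 0.9546/-0.2894 ≈ -3.298.
|E| > 1: demand is elastic over this range.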